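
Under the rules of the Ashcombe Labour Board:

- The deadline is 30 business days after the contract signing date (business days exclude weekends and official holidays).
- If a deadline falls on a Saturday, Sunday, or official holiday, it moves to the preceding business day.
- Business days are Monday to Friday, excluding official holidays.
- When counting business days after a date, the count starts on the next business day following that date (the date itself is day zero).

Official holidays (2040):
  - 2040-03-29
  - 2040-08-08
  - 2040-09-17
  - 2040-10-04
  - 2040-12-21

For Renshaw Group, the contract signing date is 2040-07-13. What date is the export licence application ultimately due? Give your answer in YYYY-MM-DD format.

Counting 30 business days after 2040-07-13 (skipping weekends and listed holidays) reaches 2040-08-27.
Since 2040-08-27 is a Monday and not a holiday, the date is unchanged.
The final due date is 2040-08-27.

2040-08-27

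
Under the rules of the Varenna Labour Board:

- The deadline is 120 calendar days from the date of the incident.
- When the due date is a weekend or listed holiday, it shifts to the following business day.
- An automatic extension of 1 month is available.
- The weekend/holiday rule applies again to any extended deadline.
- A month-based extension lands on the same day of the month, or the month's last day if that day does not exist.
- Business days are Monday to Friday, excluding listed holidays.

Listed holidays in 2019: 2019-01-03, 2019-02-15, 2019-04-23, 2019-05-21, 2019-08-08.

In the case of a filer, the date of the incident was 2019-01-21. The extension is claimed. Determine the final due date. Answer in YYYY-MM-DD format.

Trigger date 2019-01-21 + 120 calendar days = 2019-05-21.
2019-05-21 is a listed holiday, so it moves to the next business day, 2019-05-22 (Wednesday).
The 1 month extension carries 2019-05-22 to 2019-06-22.
2019-06-22 is a Saturday, so it moves to the next business day, 2019-06-24 (Monday).
Deadline: 2019-06-24.

2019-06-24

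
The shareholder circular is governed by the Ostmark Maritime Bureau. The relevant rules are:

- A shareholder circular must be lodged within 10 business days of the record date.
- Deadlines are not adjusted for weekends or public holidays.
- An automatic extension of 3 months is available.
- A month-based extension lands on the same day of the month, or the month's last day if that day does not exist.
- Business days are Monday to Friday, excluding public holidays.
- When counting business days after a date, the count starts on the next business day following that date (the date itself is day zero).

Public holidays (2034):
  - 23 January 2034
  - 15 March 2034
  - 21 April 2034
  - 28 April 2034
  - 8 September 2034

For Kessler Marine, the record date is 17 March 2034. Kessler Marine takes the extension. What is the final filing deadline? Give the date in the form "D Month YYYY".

30 June 2034

Starting the day after 17 March 2034 and counting 10 business days lands on 31 March 2034.
31 March 2034 is a Friday; no weekend or holiday adjustment applies.
Add 3 months to 31 March 2034: 30 June 2034 (day 31 does not exist in June, so the month's last day is used).
30 June 2034 falls on a Friday. The rules make no weekend/holiday allowance, so it remains 30 June 2034.
So the filing is due 30 June 2034.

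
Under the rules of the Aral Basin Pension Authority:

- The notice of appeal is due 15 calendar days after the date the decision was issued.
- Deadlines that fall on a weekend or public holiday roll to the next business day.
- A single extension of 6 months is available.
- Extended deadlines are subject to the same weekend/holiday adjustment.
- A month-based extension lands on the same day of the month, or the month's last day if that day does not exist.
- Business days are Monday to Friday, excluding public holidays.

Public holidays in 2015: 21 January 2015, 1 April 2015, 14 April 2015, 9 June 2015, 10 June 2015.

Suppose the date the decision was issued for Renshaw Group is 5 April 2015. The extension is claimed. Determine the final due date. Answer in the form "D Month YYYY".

From 5 April 2015, 15 calendar days later is 20 April 2015.
20 April 2015 falls on a Monday, which is a business day, so no adjustment is needed.
Applying the 6 months extension: 6 months after 20 April 2015 is 20 October 2015.
Since 20 October 2015 is a Tuesday and not a holiday, the date is unchanged.
Final deadline: 20 October 2015.

20 October 2015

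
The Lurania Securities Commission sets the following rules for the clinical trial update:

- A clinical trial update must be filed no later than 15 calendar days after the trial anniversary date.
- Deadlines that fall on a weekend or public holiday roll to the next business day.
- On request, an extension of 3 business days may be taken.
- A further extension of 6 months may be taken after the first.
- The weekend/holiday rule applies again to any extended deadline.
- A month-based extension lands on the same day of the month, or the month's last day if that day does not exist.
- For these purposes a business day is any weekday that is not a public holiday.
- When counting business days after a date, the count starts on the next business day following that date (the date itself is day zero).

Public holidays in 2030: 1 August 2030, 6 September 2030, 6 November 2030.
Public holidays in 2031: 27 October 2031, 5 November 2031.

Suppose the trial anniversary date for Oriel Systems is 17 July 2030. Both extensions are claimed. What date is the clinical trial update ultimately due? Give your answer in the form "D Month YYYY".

From 17 July 2030, 15 calendar days later is 1 August 2030.
1 August 2030 is a listed holiday, so it moves to the next business day, 2 August 2030 (Friday).
The 3-business-day extension runs from 2 August 2030 to 7 August 2030.
Since 7 August 2030 is a Wednesday and not a holiday, the date is unchanged.
Add 6 months to 7 August 2030: 7 February 2031.
7 February 2031 is a Friday and not a listed holiday, so it stands.
Deadline: 7 February 2031.

7 February 2031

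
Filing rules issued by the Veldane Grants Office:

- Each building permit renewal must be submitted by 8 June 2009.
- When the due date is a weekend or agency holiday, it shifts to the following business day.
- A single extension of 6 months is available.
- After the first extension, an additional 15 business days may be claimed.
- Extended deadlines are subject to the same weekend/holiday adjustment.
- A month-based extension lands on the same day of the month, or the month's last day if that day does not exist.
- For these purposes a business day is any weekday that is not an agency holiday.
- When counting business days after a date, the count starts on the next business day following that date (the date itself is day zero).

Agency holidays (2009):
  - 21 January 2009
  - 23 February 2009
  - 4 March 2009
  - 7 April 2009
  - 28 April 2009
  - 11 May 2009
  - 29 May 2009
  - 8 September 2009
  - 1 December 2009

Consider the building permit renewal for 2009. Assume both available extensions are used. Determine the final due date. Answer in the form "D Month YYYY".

The statutory due date is 8 June 2009.
8 June 2009 falls on a Monday, which is a business day, so no adjustment is needed.
The 6 months extension carries 8 June 2009 to 8 December 2009.
8 December 2009 (Tuesday) is already a business day.
Applying the 15-business-day extension: 15 business days after 8 December 2009 is 29 December 2009.
29 December 2009 falls on a Tuesday, which is a business day, so no adjustment is needed.
Deadline: 29 December 2009.

29 December 2009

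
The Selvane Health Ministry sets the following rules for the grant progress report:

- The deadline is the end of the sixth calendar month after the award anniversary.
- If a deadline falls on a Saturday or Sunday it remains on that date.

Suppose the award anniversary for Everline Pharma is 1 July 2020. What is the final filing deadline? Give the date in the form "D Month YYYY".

6 months after 1 July 2020 is January 2021; that month ends on 31 January 2021.
No adjustment is made for weekends or holidays, so 31 January 2021 stands.
So the filing is due 31 January 2021.

31 January 2021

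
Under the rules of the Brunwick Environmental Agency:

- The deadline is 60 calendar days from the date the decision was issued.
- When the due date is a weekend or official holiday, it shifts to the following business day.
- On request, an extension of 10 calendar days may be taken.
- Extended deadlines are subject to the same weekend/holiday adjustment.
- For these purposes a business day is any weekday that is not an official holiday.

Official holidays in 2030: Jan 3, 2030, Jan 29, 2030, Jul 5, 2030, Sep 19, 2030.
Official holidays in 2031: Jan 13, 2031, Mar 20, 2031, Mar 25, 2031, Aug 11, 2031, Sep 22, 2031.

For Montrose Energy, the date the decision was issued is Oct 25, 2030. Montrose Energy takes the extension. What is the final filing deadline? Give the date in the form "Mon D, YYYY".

Jan 3, 2031

60 calendar days after Oct 25, 2030 is Dec 24, 2030.
Dec 24, 2030 falls on a Tuesday, which is a business day, so no adjustment is needed.
With the 10-day extension, Dec 24, 2030 becomes Jan 3, 2031.
Jan 3, 2031 falls on a Friday, which is a business day, so no adjustment is needed.
Final deadline: Jan 3, 2031.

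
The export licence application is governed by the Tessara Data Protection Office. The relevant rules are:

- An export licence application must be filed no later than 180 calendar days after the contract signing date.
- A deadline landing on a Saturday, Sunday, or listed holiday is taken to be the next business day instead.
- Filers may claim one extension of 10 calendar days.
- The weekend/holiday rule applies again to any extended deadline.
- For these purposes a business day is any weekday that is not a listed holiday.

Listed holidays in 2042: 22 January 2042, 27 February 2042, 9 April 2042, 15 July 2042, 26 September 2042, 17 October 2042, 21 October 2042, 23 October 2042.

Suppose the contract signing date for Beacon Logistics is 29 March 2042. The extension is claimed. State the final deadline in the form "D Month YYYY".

6 October 2042

Adding 180 calendar days to 29 March 2042 gives 25 September 2042.
25 September 2042 is a Thursday and not a listed holiday, so it stands.
Add the 10 calendar-day extension to 25 September 2042: 5 October 2042.
5 October 2042 is a Sunday; the next business day is 6 October 2042 (Monday).
So the filing is due 6 October 2042.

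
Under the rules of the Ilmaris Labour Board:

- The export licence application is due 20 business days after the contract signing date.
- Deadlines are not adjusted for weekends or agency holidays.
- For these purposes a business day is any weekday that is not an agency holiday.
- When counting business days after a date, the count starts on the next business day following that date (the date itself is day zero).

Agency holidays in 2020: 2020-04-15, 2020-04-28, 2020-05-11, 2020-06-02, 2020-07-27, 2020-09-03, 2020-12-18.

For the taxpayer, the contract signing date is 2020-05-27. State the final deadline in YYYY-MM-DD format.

2020-06-25

20 business days after 2020-05-27, excluding weekends and holidays, is 2020-06-25.
No adjustment is made for weekends or holidays, so 2020-06-25 stands.
The final due date is 2020-06-25.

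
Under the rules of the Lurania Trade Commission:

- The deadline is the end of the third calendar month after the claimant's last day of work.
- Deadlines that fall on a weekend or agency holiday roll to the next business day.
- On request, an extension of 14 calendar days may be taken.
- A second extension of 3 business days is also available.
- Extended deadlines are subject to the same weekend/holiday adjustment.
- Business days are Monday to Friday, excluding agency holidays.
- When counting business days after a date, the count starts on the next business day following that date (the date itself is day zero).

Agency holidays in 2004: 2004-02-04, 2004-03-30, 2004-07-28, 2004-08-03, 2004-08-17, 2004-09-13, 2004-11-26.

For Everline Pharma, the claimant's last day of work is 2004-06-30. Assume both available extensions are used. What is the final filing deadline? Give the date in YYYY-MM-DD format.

2004-10-19

3 months after 2004-06-30 is September 2004; that month ends on 2004-09-30.
2004-09-30 (Thursday) is already a business day.
Add the 14 calendar-day extension to 2004-09-30: 2004-10-14.
2004-10-14 falls on a Thursday, which is a business day, so no adjustment is needed.
Counting 3 further business days from 2004-10-14 reaches 2004-10-19.
2004-10-19 falls on a Tuesday, which is a business day, so no adjustment is needed.
Deadline: 2004-10-19.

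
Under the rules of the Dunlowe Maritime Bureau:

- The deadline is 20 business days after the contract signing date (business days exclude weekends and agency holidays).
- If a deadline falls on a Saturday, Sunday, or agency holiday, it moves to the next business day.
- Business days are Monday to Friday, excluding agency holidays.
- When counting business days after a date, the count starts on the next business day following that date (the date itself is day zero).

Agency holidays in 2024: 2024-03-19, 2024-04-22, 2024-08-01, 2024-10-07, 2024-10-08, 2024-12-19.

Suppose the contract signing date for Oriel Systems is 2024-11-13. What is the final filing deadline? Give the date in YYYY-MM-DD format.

2024-12-11

Starting the day after 2024-11-13 and counting 20 business days lands on 2024-12-11.
2024-12-11 (Wednesday) is already a business day.
The final due date is 2024-12-11.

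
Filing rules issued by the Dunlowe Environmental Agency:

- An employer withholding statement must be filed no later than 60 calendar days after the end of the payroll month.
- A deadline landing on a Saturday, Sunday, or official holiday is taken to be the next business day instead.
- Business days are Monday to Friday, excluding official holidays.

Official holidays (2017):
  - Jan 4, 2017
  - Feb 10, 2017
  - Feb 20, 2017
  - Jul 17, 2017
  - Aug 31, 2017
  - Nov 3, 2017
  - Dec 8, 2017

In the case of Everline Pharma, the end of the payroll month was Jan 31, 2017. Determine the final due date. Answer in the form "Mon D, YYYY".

Apr 3, 2017

60 calendar days after Jan 31, 2017 is Apr 1, 2017.
Because Apr 1, 2017 is a Saturday, the deadline becomes Apr 3, 2017 (Monday).
Deadline: Apr 3, 2017.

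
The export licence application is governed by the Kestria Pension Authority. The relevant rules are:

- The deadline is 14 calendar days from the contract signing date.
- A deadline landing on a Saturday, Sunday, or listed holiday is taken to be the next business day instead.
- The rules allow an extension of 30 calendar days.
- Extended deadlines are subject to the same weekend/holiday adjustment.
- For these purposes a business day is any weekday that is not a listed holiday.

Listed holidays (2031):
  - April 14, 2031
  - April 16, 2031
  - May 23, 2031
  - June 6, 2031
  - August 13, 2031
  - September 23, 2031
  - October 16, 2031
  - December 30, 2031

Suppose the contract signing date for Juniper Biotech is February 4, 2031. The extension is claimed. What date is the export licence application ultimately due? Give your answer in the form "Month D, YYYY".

March 20, 2031

From February 4, 2031, 14 calendar days later is February 18, 2031.
Since February 18, 2031 is a Tuesday and not a holiday, the date is unchanged.
Applying the 30-calendar-day extension: February 18, 2031 + 30 days = March 20, 2031.
March 20, 2031 falls on a Thursday, which is a business day, so no adjustment is needed.
So the filing is due March 20, 2031.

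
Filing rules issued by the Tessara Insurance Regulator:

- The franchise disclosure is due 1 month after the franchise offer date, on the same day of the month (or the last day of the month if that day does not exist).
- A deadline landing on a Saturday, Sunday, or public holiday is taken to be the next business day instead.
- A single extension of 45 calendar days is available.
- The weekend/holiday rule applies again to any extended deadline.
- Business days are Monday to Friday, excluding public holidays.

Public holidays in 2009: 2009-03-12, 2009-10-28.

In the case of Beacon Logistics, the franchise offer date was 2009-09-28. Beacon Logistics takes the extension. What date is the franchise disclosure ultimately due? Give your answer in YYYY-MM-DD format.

2009-12-14

1 month after 2009-09-28, on the same day of the month, is 2009-10-28.
2009-10-28 is a listed holiday; the next business day is 2009-10-29 (Thursday).
Add the 45 calendar-day extension to 2009-10-29: 2009-12-13.
2009-12-13 falls on a Sunday. Rolling to the next business day gives 2009-12-14, a Monday.
Final deadline: 2009-12-14.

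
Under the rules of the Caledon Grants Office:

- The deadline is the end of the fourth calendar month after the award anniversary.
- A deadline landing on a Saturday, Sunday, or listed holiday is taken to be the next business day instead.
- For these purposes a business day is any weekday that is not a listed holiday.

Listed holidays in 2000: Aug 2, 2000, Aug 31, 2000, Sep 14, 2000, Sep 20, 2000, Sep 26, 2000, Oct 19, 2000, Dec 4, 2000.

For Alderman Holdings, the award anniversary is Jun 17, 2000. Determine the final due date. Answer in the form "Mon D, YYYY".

Oct 31, 2000

4 months after Jun 17, 2000 falls in October 2000; the last day of that month is Oct 31, 2000.
Oct 31, 2000 (Tuesday) is already a business day.
The final due date is Oct 31, 2000.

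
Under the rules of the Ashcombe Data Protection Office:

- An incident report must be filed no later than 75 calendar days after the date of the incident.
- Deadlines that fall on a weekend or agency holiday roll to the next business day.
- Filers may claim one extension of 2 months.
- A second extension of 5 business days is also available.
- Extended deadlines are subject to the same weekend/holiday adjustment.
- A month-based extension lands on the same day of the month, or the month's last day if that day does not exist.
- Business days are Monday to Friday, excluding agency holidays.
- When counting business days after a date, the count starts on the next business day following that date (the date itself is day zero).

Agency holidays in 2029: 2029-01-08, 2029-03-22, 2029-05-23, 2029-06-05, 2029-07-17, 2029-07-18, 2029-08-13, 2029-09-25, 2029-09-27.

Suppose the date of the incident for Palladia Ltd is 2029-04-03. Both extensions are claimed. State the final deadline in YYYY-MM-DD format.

Adding 75 calendar days to 2029-04-03 gives 2029-06-17.
2029-06-17 is a Sunday, so it moves to the next business day, 2029-06-18 (Monday).
Applying the 2 months extension: 2 months after 2029-06-18 is 2029-08-18.
2029-08-18 is a Saturday, so it moves to the next business day, 2029-08-20 (Monday).
Counting 5 further business days from 2029-08-20 reaches 2029-08-27.
2029-08-27 is a Monday and not a listed holiday, so it stands.
Final deadline: 2029-08-27.

2029-08-27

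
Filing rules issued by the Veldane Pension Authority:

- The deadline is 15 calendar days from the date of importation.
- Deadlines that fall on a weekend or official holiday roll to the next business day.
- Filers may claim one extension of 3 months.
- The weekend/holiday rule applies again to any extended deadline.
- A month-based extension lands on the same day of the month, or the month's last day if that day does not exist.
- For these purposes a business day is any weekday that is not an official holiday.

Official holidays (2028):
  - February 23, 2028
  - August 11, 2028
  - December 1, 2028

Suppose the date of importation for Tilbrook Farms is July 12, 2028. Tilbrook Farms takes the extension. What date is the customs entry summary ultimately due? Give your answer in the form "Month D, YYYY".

October 27, 2028

15 calendar days after July 12, 2028 is July 27, 2028.
July 27, 2028 is a Thursday and not a listed holiday, so it stands.
The 3 months extension carries July 27, 2028 to October 27, 2028.
October 27, 2028 (Friday) is already a business day.
So the filing is due October 27, 2028.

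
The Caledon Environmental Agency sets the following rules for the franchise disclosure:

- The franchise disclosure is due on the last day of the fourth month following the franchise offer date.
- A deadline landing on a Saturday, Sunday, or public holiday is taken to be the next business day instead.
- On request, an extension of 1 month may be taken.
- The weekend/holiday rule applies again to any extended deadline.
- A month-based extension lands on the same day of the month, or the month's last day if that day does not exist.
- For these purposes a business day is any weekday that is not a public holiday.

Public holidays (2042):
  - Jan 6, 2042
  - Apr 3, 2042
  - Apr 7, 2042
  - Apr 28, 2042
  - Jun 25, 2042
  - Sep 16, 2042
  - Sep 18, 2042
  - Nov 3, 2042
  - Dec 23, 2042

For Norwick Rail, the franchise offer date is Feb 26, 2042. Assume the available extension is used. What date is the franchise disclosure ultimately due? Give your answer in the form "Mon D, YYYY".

4 months after Feb 26, 2042 falls in June 2042; the last day of that month is Jun 30, 2042.
Jun 30, 2042 (Monday) is already a business day.
Add 1 month to Jun 30, 2042: Jul 30, 2042.
Jul 30, 2042 is a Wednesday and not a listed holiday, so it stands.
Final deadline: Jul 30, 2042.

Jul 30, 2042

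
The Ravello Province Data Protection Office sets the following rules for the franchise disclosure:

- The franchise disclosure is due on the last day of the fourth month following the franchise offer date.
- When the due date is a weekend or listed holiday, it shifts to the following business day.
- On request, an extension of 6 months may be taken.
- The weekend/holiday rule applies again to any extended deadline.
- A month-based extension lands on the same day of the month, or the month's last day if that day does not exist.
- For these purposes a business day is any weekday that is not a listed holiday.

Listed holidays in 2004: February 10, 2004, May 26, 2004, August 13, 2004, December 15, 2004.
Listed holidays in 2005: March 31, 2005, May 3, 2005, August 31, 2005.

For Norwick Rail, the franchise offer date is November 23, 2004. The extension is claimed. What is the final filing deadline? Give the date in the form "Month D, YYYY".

4 months after November 23, 2004 falls in March 2005; the last day of that month is March 31, 2005.
Because March 31, 2005 is a listed holiday, the deadline becomes April 1, 2005 (Friday).
Add 6 months to April 1, 2005: October 1, 2005.
October 1, 2005 is a Saturday, so it moves to the next business day, October 3, 2005 (Monday).
Final deadline: October 3, 2005.

October 3, 2005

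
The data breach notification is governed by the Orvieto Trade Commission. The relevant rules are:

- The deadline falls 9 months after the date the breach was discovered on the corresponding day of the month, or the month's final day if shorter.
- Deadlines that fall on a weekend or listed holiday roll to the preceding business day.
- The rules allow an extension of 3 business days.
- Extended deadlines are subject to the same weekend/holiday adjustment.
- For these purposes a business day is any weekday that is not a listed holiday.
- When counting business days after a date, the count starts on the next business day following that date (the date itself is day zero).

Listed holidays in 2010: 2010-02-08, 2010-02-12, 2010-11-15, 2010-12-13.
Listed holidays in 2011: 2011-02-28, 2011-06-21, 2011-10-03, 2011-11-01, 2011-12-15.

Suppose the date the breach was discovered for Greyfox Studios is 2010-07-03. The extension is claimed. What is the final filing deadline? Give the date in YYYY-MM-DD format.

9 months after 2010-07-03, on the same day of the month, is 2011-04-03.
2011-04-03 is a Sunday, so it moves to the preceding business day, 2011-04-01 (Friday).
Counting 3 further business days from 2011-04-01 reaches 2011-04-06.
2011-04-06 falls on a Wednesday, which is a business day, so no adjustment is needed.
Deadline: 2011-04-06.

2011-04-06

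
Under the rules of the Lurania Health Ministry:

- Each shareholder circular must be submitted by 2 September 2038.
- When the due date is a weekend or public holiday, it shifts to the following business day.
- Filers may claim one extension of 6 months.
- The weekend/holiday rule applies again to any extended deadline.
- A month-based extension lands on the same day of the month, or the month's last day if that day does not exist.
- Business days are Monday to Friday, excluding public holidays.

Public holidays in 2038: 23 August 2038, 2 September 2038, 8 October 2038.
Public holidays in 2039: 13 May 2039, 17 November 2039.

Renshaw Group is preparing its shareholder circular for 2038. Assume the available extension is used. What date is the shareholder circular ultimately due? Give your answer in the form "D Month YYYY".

3 March 2039

The statutory due date is 2 September 2038.
2 September 2038 is a listed holiday, so it moves to the next business day, 3 September 2038 (Friday).
The 6 months extension carries 3 September 2038 to 3 March 2039.
3 March 2039 is a Thursday and not a listed holiday, so it stands.
So the filing is due 3 March 2039.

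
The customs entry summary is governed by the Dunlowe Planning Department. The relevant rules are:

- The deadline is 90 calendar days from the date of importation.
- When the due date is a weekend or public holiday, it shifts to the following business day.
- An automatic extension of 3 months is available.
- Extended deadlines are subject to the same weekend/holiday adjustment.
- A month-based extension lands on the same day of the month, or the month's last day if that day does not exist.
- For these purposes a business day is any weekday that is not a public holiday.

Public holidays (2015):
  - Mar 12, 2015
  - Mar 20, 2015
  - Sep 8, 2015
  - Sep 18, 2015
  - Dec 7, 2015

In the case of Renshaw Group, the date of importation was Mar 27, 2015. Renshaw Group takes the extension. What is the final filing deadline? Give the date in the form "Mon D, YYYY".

90 calendar days after Mar 27, 2015 is Jun 25, 2015.
Since Jun 25, 2015 is a Thursday and not a holiday, the date is unchanged.
Add 3 months to Jun 25, 2015: Sep 25, 2015.
Sep 25, 2015 falls on a Friday, which is a business day, so no adjustment is needed.
So the filing is due Sep 25, 2015.

Sep 25, 2015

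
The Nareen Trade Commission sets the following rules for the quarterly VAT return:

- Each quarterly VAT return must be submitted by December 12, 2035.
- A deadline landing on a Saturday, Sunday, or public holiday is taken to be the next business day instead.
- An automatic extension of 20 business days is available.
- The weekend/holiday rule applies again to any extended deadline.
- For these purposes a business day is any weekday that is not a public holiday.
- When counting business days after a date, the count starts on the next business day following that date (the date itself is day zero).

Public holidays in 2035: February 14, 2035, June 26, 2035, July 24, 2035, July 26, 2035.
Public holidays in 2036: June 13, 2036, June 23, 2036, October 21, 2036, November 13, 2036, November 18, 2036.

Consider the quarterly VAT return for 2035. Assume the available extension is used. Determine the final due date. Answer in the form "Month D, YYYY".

January 9, 2036

The statutory due date is December 12, 2035.
December 12, 2035 falls on a Wednesday, which is a business day, so no adjustment is needed.
Applying the 20-business-day extension: 20 business days after December 12, 2035 is January 9, 2036.
January 9, 2036 (Wednesday) is already a business day.
The final due date is January 9, 2036.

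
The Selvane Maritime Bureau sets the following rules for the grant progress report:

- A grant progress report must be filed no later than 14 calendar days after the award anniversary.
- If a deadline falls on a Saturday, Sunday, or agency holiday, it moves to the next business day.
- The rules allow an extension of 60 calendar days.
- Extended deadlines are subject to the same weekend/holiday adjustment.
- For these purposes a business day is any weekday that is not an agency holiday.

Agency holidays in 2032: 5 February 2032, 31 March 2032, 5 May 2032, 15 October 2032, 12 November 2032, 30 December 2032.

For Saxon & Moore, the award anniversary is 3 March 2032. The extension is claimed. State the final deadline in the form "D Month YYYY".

From 3 March 2032, 14 calendar days later is 17 March 2032.
17 March 2032 falls on a Wednesday, which is a business day, so no adjustment is needed.
With the 60-day extension, 17 March 2032 becomes 16 May 2032.
16 May 2032 falls on a Sunday. Rolling to the next business day gives 17 May 2032, a Monday.
So the filing is due 17 May 2032.

17 May 2032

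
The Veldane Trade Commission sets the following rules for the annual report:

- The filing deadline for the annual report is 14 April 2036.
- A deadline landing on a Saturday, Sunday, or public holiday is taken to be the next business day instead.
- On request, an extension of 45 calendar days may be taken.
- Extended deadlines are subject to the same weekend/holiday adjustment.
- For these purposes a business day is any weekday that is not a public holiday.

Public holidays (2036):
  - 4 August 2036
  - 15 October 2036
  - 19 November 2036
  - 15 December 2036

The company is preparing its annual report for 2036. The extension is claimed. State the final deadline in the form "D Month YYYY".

The stated deadline is 14 April 2036.
14 April 2036 is a Monday and not a listed holiday, so it stands.
Applying the 45-calendar-day extension: 14 April 2036 + 45 days = 29 May 2036.
29 May 2036 (Thursday) is already a business day.
Final deadline: 29 May 2036.

29 May 2036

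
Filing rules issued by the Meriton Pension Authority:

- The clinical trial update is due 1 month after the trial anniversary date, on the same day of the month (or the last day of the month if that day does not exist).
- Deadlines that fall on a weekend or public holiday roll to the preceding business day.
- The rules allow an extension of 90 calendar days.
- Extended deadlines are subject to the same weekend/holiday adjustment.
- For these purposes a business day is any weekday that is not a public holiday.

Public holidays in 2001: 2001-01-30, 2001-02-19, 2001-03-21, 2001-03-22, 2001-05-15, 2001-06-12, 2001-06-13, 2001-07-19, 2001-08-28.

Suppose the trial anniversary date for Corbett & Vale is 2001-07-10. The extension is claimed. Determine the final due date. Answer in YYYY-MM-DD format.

1 month after 2001-07-10, on the same day of the month, is 2001-08-10.
2001-08-10 is a Friday and not a listed holiday, so it stands.
With the 90-day extension, 2001-08-10 becomes 2001-11-08.
2001-11-08 falls on a Thursday, which is a business day, so no adjustment is needed.
The final due date is 2001-11-08.

2001-11-08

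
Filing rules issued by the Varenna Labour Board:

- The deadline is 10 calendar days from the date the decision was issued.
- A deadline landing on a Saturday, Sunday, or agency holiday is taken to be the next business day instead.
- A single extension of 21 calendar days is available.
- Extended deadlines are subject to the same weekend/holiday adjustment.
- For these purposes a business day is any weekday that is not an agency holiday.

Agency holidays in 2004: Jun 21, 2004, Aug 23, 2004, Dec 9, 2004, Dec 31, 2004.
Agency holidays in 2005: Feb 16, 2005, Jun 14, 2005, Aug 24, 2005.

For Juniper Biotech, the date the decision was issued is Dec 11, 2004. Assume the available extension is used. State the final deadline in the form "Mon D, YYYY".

Adding 10 calendar days to Dec 11, 2004 gives Dec 21, 2004.
Dec 21, 2004 (Tuesday) is already a business day.
Applying the 21-calendar-day extension: Dec 21, 2004 + 21 days = Jan 11, 2005.
Since Jan 11, 2005 is a Tuesday and not a holiday, the date is unchanged.
Final deadline: Jan 11, 2005.

Jan 11, 2005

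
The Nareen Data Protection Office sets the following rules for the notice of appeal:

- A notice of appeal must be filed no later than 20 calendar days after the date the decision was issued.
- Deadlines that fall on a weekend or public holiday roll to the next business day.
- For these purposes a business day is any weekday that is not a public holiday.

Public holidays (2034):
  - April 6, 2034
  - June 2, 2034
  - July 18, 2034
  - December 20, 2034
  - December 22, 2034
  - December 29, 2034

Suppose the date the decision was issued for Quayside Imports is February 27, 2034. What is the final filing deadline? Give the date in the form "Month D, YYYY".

Adding 20 calendar days to February 27, 2034 gives March 19, 2034.
March 19, 2034 falls on a Sunday. Rolling to the next business day gives March 20, 2034, a Monday.
The final due date is March 20, 2034.

March 20, 2034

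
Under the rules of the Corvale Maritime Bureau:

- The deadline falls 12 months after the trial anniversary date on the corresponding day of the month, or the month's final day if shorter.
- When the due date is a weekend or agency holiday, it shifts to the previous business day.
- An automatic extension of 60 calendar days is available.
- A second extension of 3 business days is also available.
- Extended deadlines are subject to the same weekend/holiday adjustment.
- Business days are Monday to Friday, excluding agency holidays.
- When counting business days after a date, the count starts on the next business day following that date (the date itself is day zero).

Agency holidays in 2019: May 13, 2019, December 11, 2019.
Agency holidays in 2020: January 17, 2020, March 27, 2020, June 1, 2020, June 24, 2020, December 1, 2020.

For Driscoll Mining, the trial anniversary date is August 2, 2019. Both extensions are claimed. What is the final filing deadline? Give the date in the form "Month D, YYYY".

12 months from August 2, 2019 is August 2, 2020.
August 2, 2020 is a Sunday; the preceding business day is July 31, 2020 (Friday).
With the 60-day extension, July 31, 2020 becomes September 29, 2020.
Since September 29, 2020 is a Tuesday and not a holiday, the date is unchanged.
Applying the 3-business-day extension: 3 business days after September 29, 2020 is October 2, 2020.
October 2, 2020 (Friday) is already a business day.
The final due date is October 2, 2020.

October 2, 2020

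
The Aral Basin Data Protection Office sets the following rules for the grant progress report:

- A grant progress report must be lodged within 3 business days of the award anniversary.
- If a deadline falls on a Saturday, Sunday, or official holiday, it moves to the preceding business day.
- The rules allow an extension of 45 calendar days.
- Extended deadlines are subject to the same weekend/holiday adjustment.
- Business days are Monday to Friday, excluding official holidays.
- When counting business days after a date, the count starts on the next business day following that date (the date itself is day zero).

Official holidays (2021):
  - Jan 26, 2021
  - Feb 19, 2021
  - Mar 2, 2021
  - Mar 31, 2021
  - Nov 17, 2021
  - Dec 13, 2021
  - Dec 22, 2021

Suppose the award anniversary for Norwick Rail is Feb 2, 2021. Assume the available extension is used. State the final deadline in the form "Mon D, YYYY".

Counting 3 business days after Feb 2, 2021 (skipping weekends and listed holidays) reaches Feb 5, 2021.
Feb 5, 2021 (Friday) is already a business day.
Add the 45 calendar-day extension to Feb 5, 2021: Mar 22, 2021.
Mar 22, 2021 is a Monday and not a listed holiday, so it stands.
The final due date is Mar 22, 2021.

Mar 22, 2021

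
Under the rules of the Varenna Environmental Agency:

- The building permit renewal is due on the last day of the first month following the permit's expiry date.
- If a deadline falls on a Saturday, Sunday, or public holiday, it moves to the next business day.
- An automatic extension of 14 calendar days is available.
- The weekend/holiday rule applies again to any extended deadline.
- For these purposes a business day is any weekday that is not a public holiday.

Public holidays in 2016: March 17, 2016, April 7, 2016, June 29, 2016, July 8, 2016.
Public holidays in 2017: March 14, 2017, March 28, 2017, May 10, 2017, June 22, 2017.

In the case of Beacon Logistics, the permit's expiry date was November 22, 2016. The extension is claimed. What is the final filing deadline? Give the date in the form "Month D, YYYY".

The first month after November 22, 2016 is December 2016, whose last day is December 31, 2016.
Because December 31, 2016 is a Saturday, the deadline becomes January 2, 2017 (Monday).
The 14-calendar-day extension moves the deadline from January 2, 2017 to January 16, 2017.
Since January 16, 2017 is a Monday and not a holiday, the date is unchanged.
Deadline: January 16, 2017.

January 16, 2017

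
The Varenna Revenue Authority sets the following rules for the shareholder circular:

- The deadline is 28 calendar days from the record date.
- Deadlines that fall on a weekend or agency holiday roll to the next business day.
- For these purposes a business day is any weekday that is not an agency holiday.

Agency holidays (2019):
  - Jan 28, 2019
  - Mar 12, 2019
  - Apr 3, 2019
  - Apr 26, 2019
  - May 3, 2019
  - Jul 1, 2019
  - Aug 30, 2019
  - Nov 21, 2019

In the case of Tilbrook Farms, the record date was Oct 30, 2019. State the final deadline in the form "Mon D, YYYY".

Nov 27, 2019

Trigger date Oct 30, 2019 + 28 calendar days = Nov 27, 2019.
Since Nov 27, 2019 is a Wednesday and not a holiday, the date is unchanged.
The final due date is Nov 27, 2019.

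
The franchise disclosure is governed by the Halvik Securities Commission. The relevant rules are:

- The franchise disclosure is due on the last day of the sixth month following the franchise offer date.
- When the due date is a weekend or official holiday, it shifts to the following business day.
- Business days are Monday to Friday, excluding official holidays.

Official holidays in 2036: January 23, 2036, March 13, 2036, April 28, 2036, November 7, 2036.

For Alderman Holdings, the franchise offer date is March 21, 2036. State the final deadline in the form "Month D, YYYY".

September 30, 2036

The sixth month after March 21, 2036 is September 2036, whose last day is September 30, 2036.
Since September 30, 2036 is a Tuesday and not a holiday, the date is unchanged.
Final deadline: September 30, 2036.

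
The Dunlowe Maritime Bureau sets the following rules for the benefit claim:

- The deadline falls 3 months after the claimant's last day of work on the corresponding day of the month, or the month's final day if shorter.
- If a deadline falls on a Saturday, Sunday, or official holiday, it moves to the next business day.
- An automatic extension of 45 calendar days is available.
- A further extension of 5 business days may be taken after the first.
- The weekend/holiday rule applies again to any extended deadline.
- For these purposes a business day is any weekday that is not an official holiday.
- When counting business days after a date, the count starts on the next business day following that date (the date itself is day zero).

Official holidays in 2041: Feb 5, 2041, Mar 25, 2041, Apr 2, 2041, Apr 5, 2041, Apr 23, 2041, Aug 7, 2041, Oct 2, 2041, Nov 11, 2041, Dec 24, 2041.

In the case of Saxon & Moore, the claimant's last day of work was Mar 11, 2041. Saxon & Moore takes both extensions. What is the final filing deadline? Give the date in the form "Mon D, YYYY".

3 months from Mar 11, 2041 is Jun 11, 2041.
Jun 11, 2041 falls on a Tuesday, which is a business day, so no adjustment is needed.
The 45-calendar-day extension moves the deadline from Jun 11, 2041 to Jul 26, 2041.
Jul 26, 2041 (Friday) is already a business day.
Applying the 5-business-day extension: 5 business days after Jul 26, 2041 is Aug 2, 2041.
Since Aug 2, 2041 is a Friday and not a holiday, the date is unchanged.
Deadline: Aug 2, 2041.

Aug 2, 2041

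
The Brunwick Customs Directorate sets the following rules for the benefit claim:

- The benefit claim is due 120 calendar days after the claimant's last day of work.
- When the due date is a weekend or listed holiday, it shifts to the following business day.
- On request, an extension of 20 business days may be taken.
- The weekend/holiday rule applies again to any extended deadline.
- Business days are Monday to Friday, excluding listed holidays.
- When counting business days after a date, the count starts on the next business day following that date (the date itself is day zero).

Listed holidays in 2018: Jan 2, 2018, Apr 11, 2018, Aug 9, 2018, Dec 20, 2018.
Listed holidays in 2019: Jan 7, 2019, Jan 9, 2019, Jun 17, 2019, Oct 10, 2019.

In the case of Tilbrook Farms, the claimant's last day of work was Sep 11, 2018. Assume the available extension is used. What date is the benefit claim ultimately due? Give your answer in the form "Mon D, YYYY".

Trigger date Sep 11, 2018 + 120 calendar days = Jan 9, 2019.
Jan 9, 2019 is a listed holiday, so it moves to the next business day, Jan 10, 2019 (Thursday).
Applying the 20-business-day extension: 20 business days after Jan 10, 2019 is Feb 7, 2019.
Since Feb 7, 2019 is a Thursday and not a holiday, the date is unchanged.
The final due date is Feb 7, 2019.

Feb 7, 2019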